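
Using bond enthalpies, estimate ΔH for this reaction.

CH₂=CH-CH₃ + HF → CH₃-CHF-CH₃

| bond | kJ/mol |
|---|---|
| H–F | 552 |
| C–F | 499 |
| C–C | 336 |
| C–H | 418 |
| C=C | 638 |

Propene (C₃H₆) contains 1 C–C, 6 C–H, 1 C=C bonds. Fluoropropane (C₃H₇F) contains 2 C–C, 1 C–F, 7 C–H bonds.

Bonds broken (reactants):
  C–C: 1 × 336 = 336
  C–H: 6 × 418 = 2508
  C=C: 1 × 638 = 638
  H–F: 1 × 552 = 552
  Σ(broken) = 4034 kJ
Bonds formed (products):
  C–C: 2 × 336 = 672
  C–F: 1 × 499 = 499
  C–H: 7 × 418 = 2926
  Σ(formed) = 4097 kJ
ΔH = Σ(broken) − Σ(formed) = 4034 − 4097 = −63 kJ

ΔH ≈ −63 kJ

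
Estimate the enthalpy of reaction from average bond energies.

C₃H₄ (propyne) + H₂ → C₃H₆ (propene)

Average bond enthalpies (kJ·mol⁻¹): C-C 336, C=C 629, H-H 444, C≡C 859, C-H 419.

ΔH ≈ −164 kJ

Bonds broken (reactants):
  C≡C: 1 × 859 = 859
  C-C: 1 × 336 = 336
  C-H: 4 × 419 = 1676
  H-H: 1 × 444 = 444
  Σ(broken) = 3315 kJ
Bonds formed (products):
  C-C: 1 × 336 = 336
  C-H: 6 × 419 = 2514
  C=C: 1 × 629 = 629
  Σ(formed) = 3479 kJ
ΔH = Σ(broken) − Σ(formed) = 3315 − 3479 = −164 kJ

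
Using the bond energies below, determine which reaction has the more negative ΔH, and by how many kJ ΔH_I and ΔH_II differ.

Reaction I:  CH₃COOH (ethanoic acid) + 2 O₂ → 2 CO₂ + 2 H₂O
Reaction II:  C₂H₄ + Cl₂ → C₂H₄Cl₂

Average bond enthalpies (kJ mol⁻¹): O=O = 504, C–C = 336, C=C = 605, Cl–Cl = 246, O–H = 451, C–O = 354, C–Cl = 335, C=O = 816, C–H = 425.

Reaction I, by 673 kJ

Reaction I:
  Bonds broken (reactants):
    C–C: 1 × 336 = 336
    C–H: 3 × 425 = 1275
    C–O: 1 × 354 = 354
    C=O: 1 × 816 = 816
    O–H: 1 × 451 = 451
    O=O: 2 × 504 = 1008
    Σ(broken) = 4240 kJ
  Bonds formed (products):
    C=O: 4 × 816 = 3264
    O–H: 4 × 451 = 1804
    Σ(formed) = 5068 kJ
  ΔH_I = 4240 − 5068 = −828 kJ
Reaction II:
  Bonds broken (reactants):
    C–H: 4 × 425 = 1700
    C=C: 1 × 605 = 605
    Cl–Cl: 1 × 246 = 246
    Σ(broken) = 2551 kJ
  Bonds formed (products):
    C–C: 1 × 336 = 336
    C–Cl: 2 × 335 = 670
    C–H: 4 × 425 = 1700
    Σ(formed) = 2706 kJ
  ΔH_II = 2551 − 2706 = −155 kJ
ΔH_I − ΔH_II = −673 kJ, so reaction I has the more negative ΔH; |ΔH_I − ΔH_II| = 673 kJ.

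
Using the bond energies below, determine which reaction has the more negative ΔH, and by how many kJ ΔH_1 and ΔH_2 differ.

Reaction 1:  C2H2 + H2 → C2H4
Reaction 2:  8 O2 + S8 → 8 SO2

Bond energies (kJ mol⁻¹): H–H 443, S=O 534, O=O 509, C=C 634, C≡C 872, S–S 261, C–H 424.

Reaction 1:
  Bonds broken (reactants):
    C≡C: 1 × 872 = 872
    C–H: 2 × 424 = 848
    H–H: 1 × 443 = 443
    Σ(broken) = 2163 kJ
  Bonds formed (products):
    C–H: 4 × 424 = 1696
    C=C: 1 × 634 = 634
    Σ(formed) = 2330 kJ
  ΔH_1 = 2163 − 2330 = −167 kJ
Reaction 2:
  Bonds broken (reactants):
    O=O: 8 × 509 = 4072
    S–S: 8 × 261 = 2088
    Σ(broken) = 6160 kJ
  Bonds formed (products):
    S=O: 16 × 534 = 8544
    Σ(formed) = 8544 kJ
  ΔH_2 = 6160 − 8544 = −2384 kJ
ΔH_1 − ΔH_2 = +2217 kJ, so reaction 2 has the more negative ΔH; |ΔH_1 − ΔH_2| = 2217 kJ.

Reaction 2, by 2217 kJ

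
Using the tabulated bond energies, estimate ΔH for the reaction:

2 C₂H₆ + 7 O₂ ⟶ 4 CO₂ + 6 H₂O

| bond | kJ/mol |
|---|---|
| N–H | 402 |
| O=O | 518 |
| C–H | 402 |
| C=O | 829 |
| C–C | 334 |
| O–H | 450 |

Bonds broken (reactants):
  C–C: 2 × 334 = 668
  C–H: 12 × 402 = 4824
  O=O: 7 × 518 = 3626
  Σ(broken) = 9118 kJ
Bonds formed (products):
  C=O: 8 × 829 = 6632
  O–H: 12 × 450 = 5400
  Σ(formed) = 12032 kJ
ΔH = Σ(broken) − Σ(formed) = 9118 − 12032 = −2914 kJ

ΔH ≈ −2914 kJ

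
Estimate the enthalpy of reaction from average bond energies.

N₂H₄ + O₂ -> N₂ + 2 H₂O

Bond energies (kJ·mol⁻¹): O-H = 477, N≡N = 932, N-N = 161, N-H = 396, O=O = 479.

Bonds broken (reactants):
  N-H: 4 × 396 = 1584
  N-N: 1 × 161 = 161
  O=O: 1 × 479 = 479
  Σ(broken) = 2224 kJ
Bonds formed (products):
  N≡N: 1 × 932 = 932
  O-H: 4 × 477 = 1908
  Σ(formed) = 2840 kJ
ΔH = Σ(broken) − Σ(formed) = 2224 − 2840 = −616 kJ

ΔH ≈ −616 kJ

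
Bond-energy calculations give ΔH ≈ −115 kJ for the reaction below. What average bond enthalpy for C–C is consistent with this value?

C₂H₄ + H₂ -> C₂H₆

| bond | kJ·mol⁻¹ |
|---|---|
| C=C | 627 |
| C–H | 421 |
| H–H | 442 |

D(C–C) ≈ 342 kJ/mol

Let D be the C–C bond energy.
Σ(broken) = 4×421 + 1×627 + 1×442 = 2753
Σ(formed) = 1×D + 6×421 = 2526 + D
ΔH = Σ(broken) − Σ(formed) = (2753) − (2526 + D) = +227 − D
Setting this equal to −115 kJ gives D = 342 kJ/mol.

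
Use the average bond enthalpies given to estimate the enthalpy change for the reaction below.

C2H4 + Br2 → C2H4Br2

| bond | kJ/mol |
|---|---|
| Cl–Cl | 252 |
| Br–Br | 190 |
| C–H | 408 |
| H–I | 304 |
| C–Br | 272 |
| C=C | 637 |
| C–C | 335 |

ΔH ≈ −52 kJ

Bonds broken (reactants):
  Br–Br: 1 × 190 = 190
  C–H: 4 × 408 = 1632
  C=C: 1 × 637 = 637
  Σ(broken) = 2459 kJ
Bonds formed (products):
  C–Br: 2 × 272 = 544
  C–C: 1 × 335 = 335
  C–H: 4 × 408 = 1632
  Σ(formed) = 2511 kJ
ΔH = Σ(broken) − Σ(formed) = 2459 − 2511 = −52 kJ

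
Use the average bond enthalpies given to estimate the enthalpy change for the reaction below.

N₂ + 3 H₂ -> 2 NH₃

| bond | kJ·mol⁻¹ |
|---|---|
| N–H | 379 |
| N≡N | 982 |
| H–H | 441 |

Bonds broken (reactants):
  H–H: 3 × 441 = 1323
  N≡N: 1 × 982 = 982
  Σ(broken) = 2305 kJ
Bonds formed (products):
  N–H: 6 × 379 = 2274
  Σ(formed) = 2274 kJ
ΔH = Σ(broken) − Σ(formed) = 2305 − 2274 = +31 kJ

ΔH ≈ +31 kJ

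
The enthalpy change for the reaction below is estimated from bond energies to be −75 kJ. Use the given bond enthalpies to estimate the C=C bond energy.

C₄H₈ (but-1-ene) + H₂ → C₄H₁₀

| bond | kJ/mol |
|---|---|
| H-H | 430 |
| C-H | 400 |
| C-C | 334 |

Let D be the C=C bond energy.
Σ(broken) = 2×334 + 8×400 + 1×D + 1×430 = 4298 + D
Σ(formed) = 3×334 + 10×400 = 5002
ΔH = Σ(broken) − Σ(formed) = (4298 + D) − (5002) = −704 + D
Setting this equal to −75 kJ gives D = 629 kJ/mol.

D(C=C) ≈ 629 kJ/mol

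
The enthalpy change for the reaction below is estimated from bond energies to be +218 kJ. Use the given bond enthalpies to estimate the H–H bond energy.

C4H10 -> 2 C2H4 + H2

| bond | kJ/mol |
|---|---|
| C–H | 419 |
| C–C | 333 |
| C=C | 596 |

D(H–H) ≈ 427 kJ/mol

Let D be the H–H bond energy.
Σ(broken) = 3×333 + 10×419 = 5189
Σ(formed) = 8×419 + 2×596 + 1×D = 4544 + D
ΔH = Σ(broken) − Σ(formed) = (5189) − (4544 + D) = +645 − D
Setting this equal to +218 kJ gives D = 427 kJ/mol.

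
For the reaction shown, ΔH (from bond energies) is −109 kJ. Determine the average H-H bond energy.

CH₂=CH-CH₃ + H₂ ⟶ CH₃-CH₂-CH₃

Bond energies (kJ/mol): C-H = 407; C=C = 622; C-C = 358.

D(H-H) ≈ 441 kJ/mol

Let D be the H-H bond energy.
Σ(broken) = 1×358 + 6×407 + 1×622 + 1×D = 3422 + D
Σ(formed) = 2×358 + 8×407 = 3972
ΔH = Σ(broken) − Σ(formed) = (3422 + D) − (3972) = −550 + D
Setting this equal to −109 kJ gives D = 441 kJ/mol.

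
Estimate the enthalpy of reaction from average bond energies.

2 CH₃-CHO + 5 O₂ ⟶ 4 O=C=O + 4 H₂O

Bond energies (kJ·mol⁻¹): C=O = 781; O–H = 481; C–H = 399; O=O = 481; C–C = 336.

Bonds broken (reactants):
  C–C: 2 × 336 = 672
  C–H: 8 × 399 = 3192
  C=O: 2 × 781 = 1562
  O=O: 5 × 481 = 2405
  Σ(broken) = 7831 kJ
Bonds formed (products):
  C=O: 8 × 781 = 6248
  O–H: 8 × 481 = 3848
  Σ(formed) = 10096 kJ
ΔH = Σ(broken) − Σ(formed) = 7831 − 10096 = −2265 kJ

ΔH ≈ −2265 kJ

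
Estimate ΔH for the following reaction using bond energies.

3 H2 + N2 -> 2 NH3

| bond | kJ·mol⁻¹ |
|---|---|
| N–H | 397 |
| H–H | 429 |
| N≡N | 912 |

ΔH ≈ −183 kJ

Bonds broken (reactants):
  H–H: 3 × 429 = 1287
  N≡N: 1 × 912 = 912
  Σ(broken) = 2199 kJ
Bonds formed (products):
  N–H: 6 × 397 = 2382
  Σ(formed) = 2382 kJ
ΔH = Σ(broken) − Σ(formed) = 2199 − 2382 = −183 kJ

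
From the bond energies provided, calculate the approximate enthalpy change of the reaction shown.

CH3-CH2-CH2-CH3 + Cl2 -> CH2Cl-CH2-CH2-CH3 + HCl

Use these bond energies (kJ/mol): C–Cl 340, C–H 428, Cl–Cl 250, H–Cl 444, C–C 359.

Bonds broken (reactants):
  C–C: 3 × 359 = 1077
  C–H: 10 × 428 = 4280
  Cl–Cl: 1 × 250 = 250
  Σ(broken) = 5607 kJ
Bonds formed (products):
  C–C: 3 × 359 = 1077
  C–Cl: 1 × 340 = 340
  C–H: 9 × 428 = 3852
  H–Cl: 1 × 444 = 444
  Σ(formed) = 5713 kJ
ΔH = Σ(broken) − Σ(formed) = 5607 − 5713 = −106 kJ

ΔH ≈ −106 kJ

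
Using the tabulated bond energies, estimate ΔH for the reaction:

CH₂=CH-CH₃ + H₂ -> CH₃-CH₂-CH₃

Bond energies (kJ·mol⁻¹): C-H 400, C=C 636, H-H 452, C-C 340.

Bonds broken (reactants):
  C-C: 1 × 340 = 340
  C-H: 6 × 400 = 2400
  C=C: 1 × 636 = 636
  H-H: 1 × 452 = 452
  Σ(broken) = 3828 kJ
Bonds formed (products):
  C-C: 2 × 340 = 680
  C-H: 8 × 400 = 3200
  Σ(formed) = 3880 kJ
ΔH = Σ(broken) − Σ(formed) = 3828 − 3880 = −52 kJ

ΔH ≈ −52 kJ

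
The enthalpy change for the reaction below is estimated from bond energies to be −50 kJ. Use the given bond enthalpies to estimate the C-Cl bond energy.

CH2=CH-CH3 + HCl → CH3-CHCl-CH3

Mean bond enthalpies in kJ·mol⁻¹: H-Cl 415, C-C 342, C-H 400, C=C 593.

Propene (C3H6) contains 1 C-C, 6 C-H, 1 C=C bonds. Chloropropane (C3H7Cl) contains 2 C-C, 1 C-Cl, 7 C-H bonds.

Let D be the C-Cl bond energy.
Σ(broken) = 1×342 + 6×400 + 1×593 + 1×415 = 3750
Σ(formed) = 2×342 + 1×D + 7×400 = 3484 + D
ΔH = Σ(broken) − Σ(formed) = (3750) − (3484 + D) = +266 − D
Setting this equal to −50 kJ gives D = 316 kJ/mol.

D(C-Cl) ≈ 316 kJ/mol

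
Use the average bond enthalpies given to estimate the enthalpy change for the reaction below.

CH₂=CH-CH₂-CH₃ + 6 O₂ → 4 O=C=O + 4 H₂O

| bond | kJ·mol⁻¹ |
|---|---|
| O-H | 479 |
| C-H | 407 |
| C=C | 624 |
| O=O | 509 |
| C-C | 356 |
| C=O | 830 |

ΔH ≈ −2826 kJ

Bonds broken (reactants):
  C-C: 2 × 356 = 712
  C-H: 8 × 407 = 3256
  C=C: 1 × 624 = 624
  O=O: 6 × 509 = 3054
  Σ(broken) = 7646 kJ
Bonds formed (products):
  C=O: 8 × 830 = 6640
  O-H: 8 × 479 = 3832
  Σ(formed) = 10472 kJ
ΔH = Σ(broken) − Σ(formed) = 7646 − 10472 = −2826 kJ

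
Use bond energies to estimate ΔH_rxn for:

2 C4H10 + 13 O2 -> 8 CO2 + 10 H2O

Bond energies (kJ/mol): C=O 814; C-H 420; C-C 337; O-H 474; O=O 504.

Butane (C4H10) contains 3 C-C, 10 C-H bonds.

Bonds broken (reactants):
  C-C: 6 × 337 = 2022
  C-H: 20 × 420 = 8400
  O=O: 13 × 504 = 6552
  Σ(broken) = 16974 kJ
Bonds formed (products):
  C=O: 16 × 814 = 13024
  O-H: 20 × 474 = 9480
  Σ(formed) = 22504 kJ
ΔH = Σ(broken) − Σ(formed) = 16974 − 22504 = −5530 kJ

ΔH ≈ −5530 kJ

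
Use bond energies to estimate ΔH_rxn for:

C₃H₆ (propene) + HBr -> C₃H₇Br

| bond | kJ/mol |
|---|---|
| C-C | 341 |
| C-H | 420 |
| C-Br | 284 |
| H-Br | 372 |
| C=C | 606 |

ΔH ≈ −67 kJ

Bonds broken (reactants):
  C-C: 1 × 341 = 341
  C-H: 6 × 420 = 2520
  C=C: 1 × 606 = 606
  H-Br: 1 × 372 = 372
  Σ(broken) = 3839 kJ
Bonds formed (products):
  C-Br: 1 × 284 = 284
  C-C: 2 × 341 = 682
  C-H: 7 × 420 = 2940
  Σ(formed) = 3906 kJ
ΔH = Σ(broken) − Σ(formed) = 3839 − 3906 = −67 kJ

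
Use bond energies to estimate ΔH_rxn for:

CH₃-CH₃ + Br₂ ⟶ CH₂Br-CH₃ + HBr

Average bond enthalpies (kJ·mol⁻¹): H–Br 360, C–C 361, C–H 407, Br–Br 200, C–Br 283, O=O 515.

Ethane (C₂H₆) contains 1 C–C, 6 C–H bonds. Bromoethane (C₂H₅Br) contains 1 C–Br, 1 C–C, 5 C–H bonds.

ΔH ≈ −36 kJ

Bonds broken (reactants):
  Br–Br: 1 × 200 = 200
  C–C: 1 × 361 = 361
  C–H: 6 × 407 = 2442
  Σ(broken) = 3003 kJ
Bonds formed (products):
  C–Br: 1 × 283 = 283
  C–C: 1 × 361 = 361
  C–H: 5 × 407 = 2035
  H–Br: 1 × 360 = 360
  Σ(formed) = 3039 kJ
ΔH = Σ(broken) − Σ(formed) = 3003 − 3039 = −36 kJ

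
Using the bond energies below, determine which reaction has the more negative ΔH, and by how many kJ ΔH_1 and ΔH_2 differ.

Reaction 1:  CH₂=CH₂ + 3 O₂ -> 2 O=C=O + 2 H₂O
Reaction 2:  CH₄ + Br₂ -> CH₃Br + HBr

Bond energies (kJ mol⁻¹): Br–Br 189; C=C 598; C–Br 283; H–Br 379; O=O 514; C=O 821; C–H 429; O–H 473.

Reaction 1, by 1276 kJ

Reaction 1:
  Bonds broken (reactants):
    C–H: 4 × 429 = 1716
    C=C: 1 × 598 = 598
    O=O: 3 × 514 = 1542
    Σ(broken) = 3856 kJ
  Bonds formed (products):
    C=O: 4 × 821 = 3284
    O–H: 4 × 473 = 1892
    Σ(formed) = 5176 kJ
  ΔH_1 = 3856 − 5176 = −1320 kJ
Reaction 2:
  Bonds broken (reactants):
    Br–Br: 1 × 189 = 189
    C–H: 4 × 429 = 1716
    Σ(broken) = 1905 kJ
  Bonds formed (products):
    C–Br: 1 × 283 = 283
    C–H: 3 × 429 = 1287
    H–Br: 1 × 379 = 379
    Σ(formed) = 1949 kJ
  ΔH_2 = 1905 − 1949 = −44 kJ
ΔH_1 − ΔH_2 = −1276 kJ, so reaction 1 has the more negative ΔH; |ΔH_1 − ΔH_2| = 1276 kJ.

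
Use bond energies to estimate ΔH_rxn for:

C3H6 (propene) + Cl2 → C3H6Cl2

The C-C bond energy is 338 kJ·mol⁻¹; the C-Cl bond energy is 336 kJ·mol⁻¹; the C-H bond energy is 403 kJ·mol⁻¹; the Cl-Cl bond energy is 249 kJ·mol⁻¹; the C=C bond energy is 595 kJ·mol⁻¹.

ΔH ≈ −166 kJ

Bonds broken (reactants):
  C-C: 1 × 338 = 338
  C-H: 6 × 403 = 2418
  C=C: 1 × 595 = 595
  Cl-Cl: 1 × 249 = 249
  Σ(broken) = 3600 kJ
Bonds formed (products):
  C-C: 2 × 338 = 676
  C-Cl: 2 × 336 = 672
  C-H: 6 × 403 = 2418
  Σ(formed) = 3766 kJ
ΔH = Σ(broken) − Σ(formed) = 3600 − 3766 = −166 kJ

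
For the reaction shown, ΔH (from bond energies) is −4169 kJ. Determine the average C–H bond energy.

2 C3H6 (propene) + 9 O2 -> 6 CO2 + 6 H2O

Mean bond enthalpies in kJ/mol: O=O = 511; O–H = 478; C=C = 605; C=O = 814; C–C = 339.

Let D be the C–H bond energy.
Σ(broken) = 2×339 + 12×D + 2×605 + 9×511 = 6487 + 12D
Σ(formed) = 12×814 + 12×478 = 15504
ΔH = Σ(broken) − Σ(formed) = (6487 + 12D) − (15504) = −9017 + 12D
Setting this equal to −4169 kJ gives 12D = 4848, so D = 404 kJ/mol.

D(C–H) ≈ 404 kJ/mol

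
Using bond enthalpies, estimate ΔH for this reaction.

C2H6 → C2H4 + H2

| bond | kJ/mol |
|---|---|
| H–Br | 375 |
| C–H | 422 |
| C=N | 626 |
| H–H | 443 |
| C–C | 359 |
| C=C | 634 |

ΔH ≈ +126 kJ

Bonds broken (reactants):
  C–C: 1 × 359 = 359
  C–H: 6 × 422 = 2532
  Σ(broken) = 2891 kJ
Bonds formed (products):
  C–H: 4 × 422 = 1688
  C=C: 1 × 634 = 634
  H–H: 1 × 443 = 443
  Σ(formed) = 2765 kJ
ΔH = Σ(broken) − Σ(formed) = 2891 − 2765 = +126 kJ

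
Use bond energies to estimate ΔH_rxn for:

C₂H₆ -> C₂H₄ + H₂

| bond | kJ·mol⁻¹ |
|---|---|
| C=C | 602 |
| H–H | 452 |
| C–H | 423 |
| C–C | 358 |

ΔH ≈ +150 kJ

Bonds broken (reactants):
  C–C: 1 × 358 = 358
  C–H: 6 × 423 = 2538
  Σ(broken) = 2896 kJ
Bonds formed (products):
  C–H: 4 × 423 = 1692
  C=C: 1 × 602 = 602
  H–H: 1 × 452 = 452
  Σ(formed) = 2746 kJ
ΔH = Σ(broken) − Σ(formed) = 2896 − 2746 = +150 kJ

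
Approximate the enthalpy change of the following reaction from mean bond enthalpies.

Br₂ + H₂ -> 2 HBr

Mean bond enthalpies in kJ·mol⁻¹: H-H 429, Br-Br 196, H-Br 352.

Bonds broken (reactants):
  Br-Br: 1 × 196 = 196
  H-H: 1 × 429 = 429
  Σ(broken) = 625 kJ
Bonds formed (products):
  H-Br: 2 × 352 = 704
  Σ(formed) = 704 kJ
ΔH = Σ(broken) − Σ(formed) = 625 − 704 = −79 kJ

ΔH ≈ −79 kJ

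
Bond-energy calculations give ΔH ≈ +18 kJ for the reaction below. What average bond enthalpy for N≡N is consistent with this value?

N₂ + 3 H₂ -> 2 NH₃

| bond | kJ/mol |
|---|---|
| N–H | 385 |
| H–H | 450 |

D(N≡N) ≈ 978 kJ/mol

Let D be the N≡N bond energy.
Σ(broken) = 3×450 + 1×D = 1350 + D
Σ(formed) = 6×385 = 2310
ΔH = Σ(broken) − Σ(formed) = (1350 + D) − (2310) = −960 + D
Setting this equal to +18 kJ gives D = 978 kJ/mol.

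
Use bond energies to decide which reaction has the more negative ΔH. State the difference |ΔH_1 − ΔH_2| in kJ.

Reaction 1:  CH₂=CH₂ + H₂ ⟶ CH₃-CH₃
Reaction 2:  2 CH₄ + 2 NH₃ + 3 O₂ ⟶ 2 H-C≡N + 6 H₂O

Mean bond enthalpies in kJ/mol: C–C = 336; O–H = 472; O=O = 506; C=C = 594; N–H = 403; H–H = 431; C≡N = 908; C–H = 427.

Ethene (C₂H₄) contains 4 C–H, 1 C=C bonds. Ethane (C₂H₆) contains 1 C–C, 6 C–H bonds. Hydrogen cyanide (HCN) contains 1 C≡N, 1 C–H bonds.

Reaction 2, by 817 kJ

Reaction 1:
  Bonds broken (reactants):
    C–H: 4 × 427 = 1708
    C=C: 1 × 594 = 594
    H–H: 1 × 431 = 431
    Σ(broken) = 2733 kJ
  Bonds formed (products):
    C–C: 1 × 336 = 336
    C–H: 6 × 427 = 2562
    Σ(formed) = 2898 kJ
  ΔH_1 = 2733 − 2898 = −165 kJ
Reaction 2:
  Bonds broken (reactants):
    C–H: 8 × 427 = 3416
    N–H: 6 × 403 = 2418
    O=O: 3 × 506 = 1518
    Σ(broken) = 7352 kJ
  Bonds formed (products):
    C≡N: 2 × 908 = 1816
    C–H: 2 × 427 = 854
    O–H: 12 × 472 = 5664
    Σ(formed) = 8334 kJ
  ΔH_2 = 7352 − 8334 = −982 kJ
ΔH_1 − ΔH_2 = +817 kJ, so reaction 2 has the more negative ΔH; |ΔH_1 − ΔH_2| = 817 kJ.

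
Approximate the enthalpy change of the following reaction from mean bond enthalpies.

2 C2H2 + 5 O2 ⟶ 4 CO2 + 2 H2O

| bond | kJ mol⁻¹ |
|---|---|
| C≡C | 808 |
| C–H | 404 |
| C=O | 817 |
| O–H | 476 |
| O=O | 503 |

Bonds broken (reactants):
  C≡C: 2 × 808 = 1616
  C–H: 4 × 404 = 1616
  O=O: 5 × 503 = 2515
  Σ(broken) = 5747 kJ
Bonds formed (products):
  C=O: 8 × 817 = 6536
  O–H: 4 × 476 = 1904
  Σ(formed) = 8440 kJ
ΔH = Σ(broken) − Σ(formed) = 5747 − 8440 = −2693 kJ

ΔH ≈ −2693 kJ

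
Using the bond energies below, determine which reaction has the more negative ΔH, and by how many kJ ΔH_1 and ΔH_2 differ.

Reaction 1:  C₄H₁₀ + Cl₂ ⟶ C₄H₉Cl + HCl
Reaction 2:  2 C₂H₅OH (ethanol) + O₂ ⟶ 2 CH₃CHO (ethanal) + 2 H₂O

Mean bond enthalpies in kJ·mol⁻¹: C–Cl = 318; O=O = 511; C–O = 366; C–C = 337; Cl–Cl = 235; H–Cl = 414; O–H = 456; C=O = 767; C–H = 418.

Reaction 2, by 288 kJ

Reaction 1:
  Bonds broken (reactants):
    C–C: 3 × 337 = 1011
    C–H: 10 × 418 = 4180
    Cl–Cl: 1 × 235 = 235
    Σ(broken) = 5426 kJ
  Bonds formed (products):
    C–C: 3 × 337 = 1011
    C–Cl: 1 × 318 = 318
    C–H: 9 × 418 = 3762
    H–Cl: 1 × 414 = 414
    Σ(formed) = 5505 kJ
  ΔH_1 = 5426 − 5505 = −79 kJ
Reaction 2:
  Bonds broken (reactants):
    C–C: 2 × 337 = 674
    C–H: 10 × 418 = 4180
    C–O: 2 × 366 = 732
    O–H: 2 × 456 = 912
    O=O: 1 × 511 = 511
    Σ(broken) = 7009 kJ
  Bonds formed (products):
    C–C: 2 × 337 = 674
    C–H: 8 × 418 = 3344
    C=O: 2 × 767 = 1534
    O–H: 4 × 456 = 1824
    Σ(formed) = 7376 kJ
  ΔH_2 = 7009 − 7376 = −367 kJ
ΔH_1 − ΔH_2 = +288 kJ, so reaction 2 has the more negative ΔH; |ΔH_1 − ΔH_2| = 288 kJ.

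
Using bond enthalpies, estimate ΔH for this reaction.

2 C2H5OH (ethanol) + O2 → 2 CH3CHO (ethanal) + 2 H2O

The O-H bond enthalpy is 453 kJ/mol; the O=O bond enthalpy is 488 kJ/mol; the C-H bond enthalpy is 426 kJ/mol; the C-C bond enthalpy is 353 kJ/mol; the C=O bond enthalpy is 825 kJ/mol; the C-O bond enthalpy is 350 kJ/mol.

ΔH ≈ −516 kJ

Bonds broken (reactants):
  C-C: 2 × 353 = 706
  C-H: 10 × 426 = 4260
  C-O: 2 × 350 = 700
  O-H: 2 × 453 = 906
  O=O: 1 × 488 = 488
  Σ(broken) = 7060 kJ
Bonds formed (products):
  C-C: 2 × 353 = 706
  C-H: 8 × 426 = 3408
  C=O: 2 × 825 = 1650
  O-H: 4 × 453 = 1812
  Σ(formed) = 7576 kJ
ΔH = Σ(broken) − Σ(formed) = 7060 − 7576 = −516 kJ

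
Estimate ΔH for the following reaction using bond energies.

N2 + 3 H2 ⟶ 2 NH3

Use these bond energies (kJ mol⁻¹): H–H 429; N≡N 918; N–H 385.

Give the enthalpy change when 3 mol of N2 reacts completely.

Bonds broken (reactants):
  H–H: 3 × 429 = 1287
  N≡N: 1 × 918 = 918
  Σ(broken) = 2205 kJ
Bonds formed (products):
  N–H: 6 × 385 = 2310
  Σ(formed) = 2310 kJ
ΔH = Σ(broken) − Σ(formed) = 2205 − 2310 = −105 kJ
For 3× the reaction as written: 3 × (−105) = −315 kJ

ΔH = −315 kJ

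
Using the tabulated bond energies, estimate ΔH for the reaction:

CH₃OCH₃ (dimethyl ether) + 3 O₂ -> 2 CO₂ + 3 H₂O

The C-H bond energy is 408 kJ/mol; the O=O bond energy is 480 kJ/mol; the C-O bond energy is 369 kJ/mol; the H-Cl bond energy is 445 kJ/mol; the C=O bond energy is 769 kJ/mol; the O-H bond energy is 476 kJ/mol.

ΔH ≈ −1306 kJ

Bonds broken (reactants):
  C-H: 6 × 408 = 2448
  C-O: 2 × 369 = 738
  O=O: 3 × 480 = 1440
  Σ(broken) = 4626 kJ
Bonds formed (products):
  C=O: 4 × 769 = 3076
  O-H: 6 × 476 = 2856
  Σ(formed) = 5932 kJ
ΔH = Σ(broken) − Σ(formed) = 4626 − 5932 = −1306 kJ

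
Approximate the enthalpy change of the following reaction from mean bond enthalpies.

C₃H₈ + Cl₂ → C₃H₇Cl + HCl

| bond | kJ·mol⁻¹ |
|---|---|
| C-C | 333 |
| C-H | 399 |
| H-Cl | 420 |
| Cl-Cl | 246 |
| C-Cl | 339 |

Bonds broken (reactants):
  C-C: 2 × 333 = 666
  C-H: 8 × 399 = 3192
  Cl-Cl: 1 × 246 = 246
  Σ(broken) = 4104 kJ
Bonds formed (products):
  C-C: 2 × 333 = 666
  C-Cl: 1 × 339 = 339
  C-H: 7 × 399 = 2793
  H-Cl: 1 × 420 = 420
  Σ(formed) = 4218 kJ
ΔH = Σ(broken) − Σ(formed) = 4104 − 4218 = −114 kJ

ΔH ≈ −114 kJ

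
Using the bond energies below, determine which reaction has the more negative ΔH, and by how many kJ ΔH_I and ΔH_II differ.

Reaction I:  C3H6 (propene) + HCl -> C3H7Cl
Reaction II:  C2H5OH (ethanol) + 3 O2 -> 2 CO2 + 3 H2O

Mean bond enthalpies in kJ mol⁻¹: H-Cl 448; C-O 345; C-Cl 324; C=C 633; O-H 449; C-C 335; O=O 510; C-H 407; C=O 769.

Reaction I:
  Bonds broken (reactants):
    C-C: 1 × 335 = 335
    C-H: 6 × 407 = 2442
    C=C: 1 × 633 = 633
    H-Cl: 1 × 448 = 448
    Σ(broken) = 3858 kJ
  Bonds formed (products):
    C-C: 2 × 335 = 670
    C-Cl: 1 × 324 = 324
    C-H: 7 × 407 = 2849
    Σ(formed) = 3843 kJ
  ΔH_I = 3858 − 3843 = +15 kJ
Reaction II:
  Bonds broken (reactants):
    C-C: 1 × 335 = 335
    C-H: 5 × 407 = 2035
    C-O: 1 × 345 = 345
    O-H: 1 × 449 = 449
    O=O: 3 × 510 = 1530
    Σ(broken) = 4694 kJ
  Bonds formed (products):
    C=O: 4 × 769 = 3076
    O-H: 6 × 449 = 2694
    Σ(formed) = 5770 kJ
  ΔH_II = 4694 − 5770 = −1076 kJ
ΔH_I − ΔH_II = +1091 kJ, so reaction II has the more negative ΔH; |ΔH_I − ΔH_II| = 1091 kJ.

Reaction II, by 1091 kJ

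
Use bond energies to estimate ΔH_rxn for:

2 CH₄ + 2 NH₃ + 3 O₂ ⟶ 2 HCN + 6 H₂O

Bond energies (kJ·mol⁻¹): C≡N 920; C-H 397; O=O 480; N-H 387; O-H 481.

ΔH ≈ −1468 kJ

Bonds broken (reactants):
  C-H: 8 × 397 = 3176
  N-H: 6 × 387 = 2322
  O=O: 3 × 480 = 1440
  Σ(broken) = 6938 kJ
Bonds formed (products):
  C≡N: 2 × 920 = 1840
  C-H: 2 × 397 = 794
  O-H: 12 × 481 = 5772
  Σ(formed) = 8406 kJ
ΔH = Σ(broken) − Σ(formed) = 6938 − 8406 = −1468 kJ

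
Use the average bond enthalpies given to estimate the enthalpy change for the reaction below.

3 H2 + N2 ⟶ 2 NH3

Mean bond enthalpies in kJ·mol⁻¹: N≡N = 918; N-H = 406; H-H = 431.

Bonds broken (reactants):
  H-H: 3 × 431 = 1293
  N≡N: 1 × 918 = 918
  Σ(broken) = 2211 kJ
Bonds formed (products):
  N-H: 6 × 406 = 2436
  Σ(formed) = 2436 kJ
ΔH = Σ(broken) − Σ(formed) = 2211 − 2436 = −225 kJ

ΔH ≈ −225 kJ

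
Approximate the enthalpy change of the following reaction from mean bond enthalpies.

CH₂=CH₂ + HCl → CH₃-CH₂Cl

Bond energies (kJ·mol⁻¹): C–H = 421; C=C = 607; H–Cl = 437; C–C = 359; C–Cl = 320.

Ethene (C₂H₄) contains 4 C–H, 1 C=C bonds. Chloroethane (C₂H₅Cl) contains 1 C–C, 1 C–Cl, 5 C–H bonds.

Bonds broken (reactants):
  C–H: 4 × 421 = 1684
  C=C: 1 × 607 = 607
  H–Cl: 1 × 437 = 437
  Σ(broken) = 2728 kJ
Bonds formed (products):
  C–C: 1 × 359 = 359
  C–Cl: 1 × 320 = 320
  C–H: 5 × 421 = 2105
  Σ(formed) = 2784 kJ
ΔH = Σ(broken) − Σ(formed) = 2728 − 2784 = −56 kJ

ΔH ≈ −56 kJ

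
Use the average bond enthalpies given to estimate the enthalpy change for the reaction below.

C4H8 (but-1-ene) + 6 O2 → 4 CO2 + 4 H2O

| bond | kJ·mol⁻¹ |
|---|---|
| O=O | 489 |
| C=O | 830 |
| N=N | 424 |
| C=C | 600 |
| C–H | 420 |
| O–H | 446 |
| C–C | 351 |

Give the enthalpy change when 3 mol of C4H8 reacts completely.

ΔH = −7836 kJ

Bonds broken (reactants):
  C–C: 2 × 351 = 702
  C–H: 8 × 420 = 3360
  C=C: 1 × 600 = 600
  O=O: 6 × 489 = 2934
  Σ(broken) = 7596 kJ
Bonds formed (products):
  C=O: 8 × 830 = 6640
  O–H: 8 × 446 = 3568
  Σ(formed) = 10208 kJ
ΔH = Σ(broken) − Σ(formed) = 7596 − 10208 = −2612 kJ
For 3× the reaction as written: 3 × (−2612) = −7836 kJ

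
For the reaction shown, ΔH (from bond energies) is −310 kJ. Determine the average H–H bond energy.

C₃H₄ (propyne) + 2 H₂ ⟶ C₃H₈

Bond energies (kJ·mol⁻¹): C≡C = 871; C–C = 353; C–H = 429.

D(H–H) ≈ 444 kJ/mol

Let D be the H–H bond energy.
Σ(broken) = 1×871 + 1×353 + 4×429 + 2×D = 2940 + 2D
Σ(formed) = 2×353 + 8×429 = 4138
ΔH = Σ(broken) − Σ(formed) = (2940 + 2D) − (4138) = −1198 + 2D
Setting this equal to −310 kJ gives 2D = 888, so D = 444 kJ/mol.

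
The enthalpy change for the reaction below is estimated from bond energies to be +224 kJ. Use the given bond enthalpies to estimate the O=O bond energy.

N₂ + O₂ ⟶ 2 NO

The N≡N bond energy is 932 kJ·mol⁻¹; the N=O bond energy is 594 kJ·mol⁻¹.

Let D be the O=O bond energy.
Σ(broken) = 1×932 + 1×D = 932 + D
Σ(formed) = 2×594 = 1188
ΔH = Σ(broken) − Σ(formed) = (932 + D) − (1188) = −256 + D
Setting this equal to +224 kJ gives D = 480 kJ/mol.

D(O=O) ≈ 480 kJ/mol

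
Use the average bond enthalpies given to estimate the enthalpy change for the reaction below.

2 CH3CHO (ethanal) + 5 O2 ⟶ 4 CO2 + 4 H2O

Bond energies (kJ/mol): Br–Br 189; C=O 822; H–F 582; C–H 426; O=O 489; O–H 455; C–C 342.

Bonds broken (reactants):
  C–C: 2 × 342 = 684
  C–H: 8 × 426 = 3408
  C=O: 2 × 822 = 1644
  O=O: 5 × 489 = 2445
  Σ(broken) = 8181 kJ
Bonds formed (products):
  C=O: 8 × 822 = 6576
  O–H: 8 × 455 = 3640
  Σ(formed) = 10216 kJ
ΔH = Σ(broken) − Σ(formed) = 8181 − 10216 = −2035 kJ

ΔH ≈ −2035 kJ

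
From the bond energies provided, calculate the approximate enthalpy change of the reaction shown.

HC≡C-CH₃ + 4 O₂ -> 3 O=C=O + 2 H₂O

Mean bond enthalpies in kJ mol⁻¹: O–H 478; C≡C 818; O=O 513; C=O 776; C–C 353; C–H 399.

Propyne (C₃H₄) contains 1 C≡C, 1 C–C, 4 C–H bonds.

Bonds broken (reactants):
  C≡C: 1 × 818 = 818
  C–C: 1 × 353 = 353
  C–H: 4 × 399 = 1596
  O=O: 4 × 513 = 2052
  Σ(broken) = 4819 kJ
Bonds formed (products):
  C=O: 6 × 776 = 4656
  O–H: 4 × 478 = 1912
  Σ(formed) = 6568 kJ
ΔH = Σ(broken) − Σ(formed) = 4819 − 6568 = −1749 kJ

ΔH ≈ −1749 kJ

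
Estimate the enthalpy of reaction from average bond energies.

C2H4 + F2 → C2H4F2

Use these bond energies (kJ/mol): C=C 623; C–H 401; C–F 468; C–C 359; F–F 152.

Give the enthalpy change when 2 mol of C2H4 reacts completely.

Bonds broken (reactants):
  C–H: 4 × 401 = 1604
  C=C: 1 × 623 = 623
  F–F: 1 × 152 = 152
  Σ(broken) = 2379 kJ
Bonds formed (products):
  C–C: 1 × 359 = 359
  C–F: 2 × 468 = 936
  C–H: 4 × 401 = 1604
  Σ(formed) = 2899 kJ
ΔH = Σ(broken) − Σ(formed) = 2379 − 2899 = −520 kJ
For 2× the reaction as written: 2 × (−520) = −1040 kJ

ΔH = −1040 kJ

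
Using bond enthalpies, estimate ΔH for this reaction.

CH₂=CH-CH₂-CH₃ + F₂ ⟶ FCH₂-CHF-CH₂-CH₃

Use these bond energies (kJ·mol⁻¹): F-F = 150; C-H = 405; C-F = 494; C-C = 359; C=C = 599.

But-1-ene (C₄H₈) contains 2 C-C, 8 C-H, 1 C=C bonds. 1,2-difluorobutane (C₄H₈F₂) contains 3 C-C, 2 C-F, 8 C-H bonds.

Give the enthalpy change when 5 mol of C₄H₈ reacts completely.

Bonds broken (reactants):
  C-C: 2 × 359 = 718
  C-H: 8 × 405 = 3240
  C=C: 1 × 599 = 599
  F-F: 1 × 150 = 150
  Σ(broken) = 4707 kJ
Bonds formed (products):
  C-C: 3 × 359 = 1077
  C-F: 2 × 494 = 988
  C-H: 8 × 405 = 3240
  Σ(formed) = 5305 kJ
ΔH = Σ(broken) − Σ(formed) = 4707 − 5305 = −598 kJ
For 5× the reaction as written: 5 × (−598) = −2990 kJ

ΔH = −2990 kJ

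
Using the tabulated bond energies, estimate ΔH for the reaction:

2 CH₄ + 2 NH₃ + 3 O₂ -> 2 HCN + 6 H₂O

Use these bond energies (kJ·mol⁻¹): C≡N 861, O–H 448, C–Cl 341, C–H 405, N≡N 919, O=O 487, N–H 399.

ΔH ≈ −813 kJ

Bonds broken (reactants):
  C–H: 8 × 405 = 3240
  N–H: 6 × 399 = 2394
  O=O: 3 × 487 = 1461
  Σ(broken) = 7095 kJ
Bonds formed (products):
  C≡N: 2 × 861 = 1722
  C–H: 2 × 405 = 810
  O–H: 12 × 448 = 5376
  Σ(formed) = 7908 kJ
ΔH = Σ(broken) − Σ(formed) = 7095 − 7908 = −813 kJ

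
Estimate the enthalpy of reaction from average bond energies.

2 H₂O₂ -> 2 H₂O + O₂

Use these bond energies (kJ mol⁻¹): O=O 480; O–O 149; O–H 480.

Bonds broken (reactants):
  O–H: 4 × 480 = 1920
  O–O: 2 × 149 = 298
  Σ(broken) = 2218 kJ
Bonds formed (products):
  O–H: 4 × 480 = 1920
  O=O: 1 × 480 = 480
  Σ(formed) = 2400 kJ
ΔH = Σ(broken) − Σ(formed) = 2218 − 2400 = −182 kJ

ΔH ≈ −182 kJ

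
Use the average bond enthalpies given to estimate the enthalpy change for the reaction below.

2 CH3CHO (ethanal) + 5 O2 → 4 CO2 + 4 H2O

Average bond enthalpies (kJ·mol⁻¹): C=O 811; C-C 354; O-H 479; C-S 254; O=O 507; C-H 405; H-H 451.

ΔH ≈ −2215 kJ

Bonds broken (reactants):
  C-C: 2 × 354 = 708
  C-H: 8 × 405 = 3240
  C=O: 2 × 811 = 1622
  O=O: 5 × 507 = 2535
  Σ(broken) = 8105 kJ
Bonds formed (products):
  C=O: 8 × 811 = 6488
  O-H: 8 × 479 = 3832
  Σ(formed) = 10320 kJ
ΔH = Σ(broken) − Σ(formed) = 8105 − 10320 = −2215 kJ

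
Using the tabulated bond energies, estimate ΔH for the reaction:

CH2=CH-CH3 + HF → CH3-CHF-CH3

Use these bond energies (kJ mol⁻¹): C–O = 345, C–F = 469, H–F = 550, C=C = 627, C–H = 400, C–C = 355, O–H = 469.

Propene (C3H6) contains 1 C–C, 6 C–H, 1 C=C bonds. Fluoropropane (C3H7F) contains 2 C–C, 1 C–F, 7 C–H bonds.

Bonds broken (reactants):
  C–C: 1 × 355 = 355
  C–H: 6 × 400 = 2400
  C=C: 1 × 627 = 627
  H–F: 1 × 550 = 550
  Σ(broken) = 3932 kJ
Bonds formed (products):
  C–C: 2 × 355 = 710
  C–F: 1 × 469 = 469
  C–H: 7 × 400 = 2800
  Σ(formed) = 3979 kJ
ΔH = Σ(broken) − Σ(formed) = 3932 − 3979 = −47 kJ

ΔH ≈ −47 kJ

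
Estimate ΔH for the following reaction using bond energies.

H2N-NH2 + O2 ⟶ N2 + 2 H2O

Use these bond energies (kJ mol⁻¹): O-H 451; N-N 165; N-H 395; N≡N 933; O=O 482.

ΔH ≈ −510 kJ

Bonds broken (reactants):
  N-H: 4 × 395 = 1580
  N-N: 1 × 165 = 165
  O=O: 1 × 482 = 482
  Σ(broken) = 2227 kJ
Bonds formed (products):
  N≡N: 1 × 933 = 933
  O-H: 4 × 451 = 1804
  Σ(formed) = 2737 kJ
ΔH = Σ(broken) − Σ(formed) = 2227 − 2737 = −510 kJ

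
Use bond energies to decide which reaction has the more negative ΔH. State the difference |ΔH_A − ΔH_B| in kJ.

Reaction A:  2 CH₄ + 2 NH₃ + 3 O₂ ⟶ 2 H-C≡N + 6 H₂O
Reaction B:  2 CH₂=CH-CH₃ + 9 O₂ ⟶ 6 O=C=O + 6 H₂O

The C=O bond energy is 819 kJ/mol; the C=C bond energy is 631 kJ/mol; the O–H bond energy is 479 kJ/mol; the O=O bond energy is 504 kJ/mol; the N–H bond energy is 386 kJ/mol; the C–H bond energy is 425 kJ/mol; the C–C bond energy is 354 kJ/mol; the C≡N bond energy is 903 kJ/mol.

Reaction A:
  Bonds broken (reactants):
    C–H: 8 × 425 = 3400
    N–H: 6 × 386 = 2316
    O=O: 3 × 504 = 1512
    Σ(broken) = 7228 kJ
  Bonds formed (products):
    C≡N: 2 × 903 = 1806
    C–H: 2 × 425 = 850
    O–H: 12 × 479 = 5748
    Σ(formed) = 8404 kJ
  ΔH_A = 7228 − 8404 = −1176 kJ
Reaction B:
  Bonds broken (reactants):
    C–C: 2 × 354 = 708
    C–H: 12 × 425 = 5100
    C=C: 2 × 631 = 1262
    O=O: 9 × 504 = 4536
    Σ(broken) = 11606 kJ
  Bonds formed (products):
    C=O: 12 × 819 = 9828
    O–H: 12 × 479 = 5748
    Σ(formed) = 15576 kJ
  ΔH_B = 11606 − 15576 = −3970 kJ
ΔH_A − ΔH_B = +2794 kJ, so reaction B has the more negative ΔH; |ΔH_A − ΔH_B| = 2794 kJ.

Reaction B, by 2794 kJ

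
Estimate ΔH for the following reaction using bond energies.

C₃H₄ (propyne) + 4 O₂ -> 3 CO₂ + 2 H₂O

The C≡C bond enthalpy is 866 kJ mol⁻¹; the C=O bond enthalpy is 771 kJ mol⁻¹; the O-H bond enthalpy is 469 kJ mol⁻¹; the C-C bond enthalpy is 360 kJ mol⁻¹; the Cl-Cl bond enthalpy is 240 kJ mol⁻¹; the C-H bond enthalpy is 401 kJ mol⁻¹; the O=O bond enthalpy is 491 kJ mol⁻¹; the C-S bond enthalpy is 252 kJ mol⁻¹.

ΔH ≈ −1708 kJ

Bonds broken (reactants):
  C≡C: 1 × 866 = 866
  C-C: 1 × 360 = 360
  C-H: 4 × 401 = 1604
  O=O: 4 × 491 = 1964
  Σ(broken) = 4794 kJ
Bonds formed (products):
  C=O: 6 × 771 = 4626
  O-H: 4 × 469 = 1876
  Σ(formed) = 6502 kJ
ΔH = Σ(broken) − Σ(formed) = 4794 − 6502 = −1708 kJ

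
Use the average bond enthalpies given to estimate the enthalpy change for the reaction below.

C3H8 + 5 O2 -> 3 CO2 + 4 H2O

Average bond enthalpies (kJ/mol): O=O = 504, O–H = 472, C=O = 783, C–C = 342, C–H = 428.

ΔH ≈ −1846 kJ

Bonds broken (reactants):
  C–C: 2 × 342 = 684
  C–H: 8 × 428 = 3424
  O=O: 5 × 504 = 2520
  Σ(broken) = 6628 kJ
Bonds formed (products):
  C=O: 6 × 783 = 4698
  O–H: 8 × 472 = 3776
  Σ(formed) = 8474 kJ
ΔH = Σ(broken) − Σ(formed) = 6628 − 8474 = −1846 kJ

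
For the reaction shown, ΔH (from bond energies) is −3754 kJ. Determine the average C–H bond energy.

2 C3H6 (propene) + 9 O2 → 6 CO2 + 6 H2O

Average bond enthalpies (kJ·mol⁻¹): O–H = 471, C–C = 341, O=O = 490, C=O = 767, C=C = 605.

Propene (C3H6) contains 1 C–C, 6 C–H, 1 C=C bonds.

D(C–H) ≈ 400 kJ/mol

Let D be the C–H bond energy.
Σ(broken) = 2×341 + 12×D + 2×605 + 9×490 = 6302 + 12D
Σ(formed) = 12×767 + 12×471 = 14856
ΔH = Σ(broken) − Σ(formed) = (6302 + 12D) − (14856) = −8554 + 12D
Setting this equal to −3754 kJ gives 12D = 4800, so D = 400 kJ/mol.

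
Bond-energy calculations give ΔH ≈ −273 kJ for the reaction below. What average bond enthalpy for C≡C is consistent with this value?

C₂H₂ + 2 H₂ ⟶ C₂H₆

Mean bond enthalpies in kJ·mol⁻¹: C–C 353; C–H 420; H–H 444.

D(C≡C) ≈ 872 kJ/mol

Let D be the C≡C bond energy.
Σ(broken) = 1×D + 2×420 + 2×444 = 1728 + D
Σ(formed) = 1×353 + 6×420 = 2873
ΔH = Σ(broken) − Σ(formed) = (1728 + D) − (2873) = −1145 + D
Setting this equal to −273 kJ gives D = 872 kJ/mol.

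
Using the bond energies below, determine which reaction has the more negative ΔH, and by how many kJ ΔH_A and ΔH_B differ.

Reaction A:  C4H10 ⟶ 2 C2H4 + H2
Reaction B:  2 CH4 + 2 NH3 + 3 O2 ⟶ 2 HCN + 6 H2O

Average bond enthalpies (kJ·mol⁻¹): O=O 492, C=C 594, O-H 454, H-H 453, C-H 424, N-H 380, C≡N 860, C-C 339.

Reaction B, by 1092 kJ

Reaction A:
  Bonds broken (reactants):
    C-C: 3 × 339 = 1017
    C-H: 10 × 424 = 4240
    Σ(broken) = 5257 kJ
  Bonds formed (products):
    C-H: 8 × 424 = 3392
    C=C: 2 × 594 = 1188
    H-H: 1 × 453 = 453
    Σ(formed) = 5033 kJ
  ΔH_A = 5257 − 5033 = +224 kJ
Reaction B:
  Bonds broken (reactants):
    C-H: 8 × 424 = 3392
    N-H: 6 × 380 = 2280
    O=O: 3 × 492 = 1476
    Σ(broken) = 7148 kJ
  Bonds formed (products):
    C≡N: 2 × 860 = 1720
    C-H: 2 × 424 = 848
    O-H: 12 × 454 = 5448
    Σ(formed) = 8016 kJ
  ΔH_B = 7148 − 8016 = −868 kJ
ΔH_A − ΔH_B = +1092 kJ, so reaction B has the more negative ΔH; |ΔH_A − ΔH_B| = 1092 kJ.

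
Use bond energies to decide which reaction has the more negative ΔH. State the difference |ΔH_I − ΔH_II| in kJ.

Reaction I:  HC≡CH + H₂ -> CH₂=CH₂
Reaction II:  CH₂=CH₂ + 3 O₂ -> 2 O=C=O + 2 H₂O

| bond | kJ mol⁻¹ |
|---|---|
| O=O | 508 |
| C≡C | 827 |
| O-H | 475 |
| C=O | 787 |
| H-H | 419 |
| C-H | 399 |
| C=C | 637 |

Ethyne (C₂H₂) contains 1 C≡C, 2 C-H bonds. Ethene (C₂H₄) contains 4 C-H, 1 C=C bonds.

Reaction I:
  Bonds broken (reactants):
    C≡C: 1 × 827 = 827
    C-H: 2 × 399 = 798
    H-H: 1 × 419 = 419
    Σ(broken) = 2044 kJ
  Bonds formed (products):
    C-H: 4 × 399 = 1596
    C=C: 1 × 637 = 637
    Σ(formed) = 2233 kJ
  ΔH_I = 2044 − 2233 = −189 kJ
Reaction II:
  Bonds broken (reactants):
    C-H: 4 × 399 = 1596
    C=C: 1 × 637 = 637
    O=O: 3 × 508 = 1524
    Σ(broken) = 3757 kJ
  Bonds formed (products):
    C=O: 4 × 787 = 3148
    O-H: 4 × 475 = 1900
    Σ(formed) = 5048 kJ
  ΔH_II = 3757 − 5048 = −1291 kJ
ΔH_I − ΔH_II = +1102 kJ, so reaction II has the more negative ΔH; |ΔH_I − ΔH_II| = 1102 kJ.

Reaction II, by 1102 kJ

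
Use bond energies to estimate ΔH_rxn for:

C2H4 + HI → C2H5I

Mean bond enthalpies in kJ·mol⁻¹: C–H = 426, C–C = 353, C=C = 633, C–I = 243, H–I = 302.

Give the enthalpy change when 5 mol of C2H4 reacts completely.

Bonds broken (reactants):
  C–H: 4 × 426 = 1704
  C=C: 1 × 633 = 633
  H–I: 1 × 302 = 302
  Σ(broken) = 2639 kJ
Bonds formed (products):
  C–C: 1 × 353 = 353
  C–H: 5 × 426 = 2130
  C–I: 1 × 243 = 243
  Σ(formed) = 2726 kJ
ΔH = Σ(broken) − Σ(formed) = 2639 − 2726 = −87 kJ
For 5× the reaction as written: 5 × (−87) = −435 kJ

ΔH = −435 kJ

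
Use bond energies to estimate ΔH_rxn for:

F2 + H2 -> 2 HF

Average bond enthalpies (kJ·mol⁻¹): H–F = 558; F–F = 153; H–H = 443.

ΔH ≈ −520 kJ

Bonds broken (reactants):
  F–F: 1 × 153 = 153
  H–H: 1 × 443 = 443
  Σ(broken) = 596 kJ
Bonds formed (products):
  H–F: 2 × 558 = 1116
  Σ(formed) = 1116 kJ
ΔH = Σ(broken) − Σ(formed) = 596 − 1116 = −520 kJ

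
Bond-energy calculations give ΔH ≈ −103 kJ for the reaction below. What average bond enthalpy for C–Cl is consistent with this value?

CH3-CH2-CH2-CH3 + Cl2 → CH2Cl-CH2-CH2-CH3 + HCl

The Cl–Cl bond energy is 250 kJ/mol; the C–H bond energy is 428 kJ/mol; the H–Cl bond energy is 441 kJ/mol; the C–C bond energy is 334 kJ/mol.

D(C–Cl) ≈ 340 kJ/mol

Let D be the C–Cl bond energy.
Σ(broken) = 3×334 + 10×428 + 1×250 = 5532
Σ(formed) = 3×334 + 1×D + 9×428 + 1×441 = 5295 + D
ΔH = Σ(broken) − Σ(formed) = (5532) − (5295 + D) = +237 − D
Setting this equal to −103 kJ gives D = 340 kJ/mol.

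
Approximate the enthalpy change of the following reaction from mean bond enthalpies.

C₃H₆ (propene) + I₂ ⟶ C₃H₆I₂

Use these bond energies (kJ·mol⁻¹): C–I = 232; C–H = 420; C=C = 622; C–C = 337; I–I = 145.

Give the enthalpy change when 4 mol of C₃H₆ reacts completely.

ΔH = −136 kJ

Bonds broken (reactants):
  C–C: 1 × 337 = 337
  C–H: 6 × 420 = 2520
  C=C: 1 × 622 = 622
  I–I: 1 × 145 = 145
  Σ(broken) = 3624 kJ
Bonds formed (products):
  C–C: 2 × 337 = 674
  C–H: 6 × 420 = 2520
  C–I: 2 × 232 = 464
  Σ(formed) = 3658 kJ
ΔH = Σ(broken) − Σ(formed) = 3624 − 3658 = −34 kJ
For 4× the reaction as written: 4 × (−34) = −136 kJ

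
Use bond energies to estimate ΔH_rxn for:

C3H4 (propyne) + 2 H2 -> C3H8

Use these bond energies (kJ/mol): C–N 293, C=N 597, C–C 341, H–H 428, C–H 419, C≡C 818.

ΔH ≈ −343 kJ

Bonds broken (reactants):
  C≡C: 1 × 818 = 818
  C–C: 1 × 341 = 341
  C–H: 4 × 419 = 1676
  H–H: 2 × 428 = 856
  Σ(broken) = 3691 kJ
Bonds formed (products):
  C–C: 2 × 341 = 682
  C–H: 8 × 419 = 3352
  Σ(formed) = 4034 kJ
ΔH = Σ(broken) − Σ(formed) = 3691 − 4034 = −343 kJ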